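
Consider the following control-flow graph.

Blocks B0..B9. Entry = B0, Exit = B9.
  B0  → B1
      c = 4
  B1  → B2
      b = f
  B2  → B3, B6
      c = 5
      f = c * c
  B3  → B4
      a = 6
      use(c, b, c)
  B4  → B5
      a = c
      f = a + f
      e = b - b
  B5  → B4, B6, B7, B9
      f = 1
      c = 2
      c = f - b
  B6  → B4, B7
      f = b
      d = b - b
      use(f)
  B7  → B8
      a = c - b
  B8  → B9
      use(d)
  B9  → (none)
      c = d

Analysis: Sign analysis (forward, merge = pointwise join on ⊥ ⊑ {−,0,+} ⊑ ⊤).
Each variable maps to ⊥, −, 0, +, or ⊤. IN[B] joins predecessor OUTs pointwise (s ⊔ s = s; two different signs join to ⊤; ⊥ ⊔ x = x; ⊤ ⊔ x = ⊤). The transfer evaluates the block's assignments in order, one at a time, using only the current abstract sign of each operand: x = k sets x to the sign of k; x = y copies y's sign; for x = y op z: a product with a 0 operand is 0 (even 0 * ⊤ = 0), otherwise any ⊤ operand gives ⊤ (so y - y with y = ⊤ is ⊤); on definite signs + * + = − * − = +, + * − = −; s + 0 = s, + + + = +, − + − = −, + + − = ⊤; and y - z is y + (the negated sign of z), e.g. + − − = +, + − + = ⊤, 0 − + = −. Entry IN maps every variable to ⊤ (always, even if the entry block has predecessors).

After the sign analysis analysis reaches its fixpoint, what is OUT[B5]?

Per-block solution:
  B0: | IN=(all ⊤) | OUT={c:+; rest ⊤}
  B1: | IN={c:+; rest ⊤} | OUT={c:+; rest ⊤}
  B2: | IN={c:+; rest ⊤} | OUT={c:+, f:+; rest ⊤}
  B3: | IN={c:+, f:+; rest ⊤} | OUT={a:+, c:+, f:+; rest ⊤}
  B4: | IN=(all ⊤) | OUT=(all ⊤)
  B5: | IN=(all ⊤) | OUT={f:+; rest ⊤}
  B6: | IN={f:+; rest ⊤} | OUT=(all ⊤)
  B7: | IN=(all ⊤) | OUT=(all ⊤)
  B8: | IN=(all ⊤) | OUT=(all ⊤)
  B9: | IN=(all ⊤) | OUT=(all ⊤)

Merge at B5: IN[B5] = OUT[B4] = {a: ⊤, b: ⊤, c: ⊤, d: ⊤, e: ⊤, f: ⊤}
Applying B5's transfer function to that IN value gives OUT[B5] (row B5 above).

Answer: {a: ⊤, b: ⊤, c: ⊤, d: ⊤, e: ⊤, f: +}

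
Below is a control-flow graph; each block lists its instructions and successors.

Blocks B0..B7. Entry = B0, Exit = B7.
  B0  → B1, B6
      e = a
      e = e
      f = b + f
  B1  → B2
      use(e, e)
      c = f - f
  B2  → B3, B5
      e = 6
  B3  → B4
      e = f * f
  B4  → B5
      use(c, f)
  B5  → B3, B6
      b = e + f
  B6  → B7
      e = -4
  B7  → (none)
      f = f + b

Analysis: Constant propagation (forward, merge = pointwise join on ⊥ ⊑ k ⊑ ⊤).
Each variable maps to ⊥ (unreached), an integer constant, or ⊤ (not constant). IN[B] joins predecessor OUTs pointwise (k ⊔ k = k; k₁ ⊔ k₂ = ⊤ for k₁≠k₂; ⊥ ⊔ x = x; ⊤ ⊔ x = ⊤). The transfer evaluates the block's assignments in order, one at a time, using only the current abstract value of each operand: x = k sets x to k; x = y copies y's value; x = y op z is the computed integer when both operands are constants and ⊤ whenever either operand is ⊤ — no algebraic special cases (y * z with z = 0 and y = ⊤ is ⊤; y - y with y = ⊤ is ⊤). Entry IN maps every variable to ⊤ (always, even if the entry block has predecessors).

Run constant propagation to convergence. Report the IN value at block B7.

Answer: {a: ⊤, b: ⊤, c: ⊤, d: ⊤, e: -4, f: ⊤}

Working:
Converged values:
  B0: | IN=(all ⊤) | OUT=(all ⊤)
  B1: | IN=(all ⊤) | OUT=(all ⊤)
  B2: | IN=(all ⊤) | OUT={e:6; rest ⊤}
  B3: | IN=(all ⊤) | OUT=(all ⊤)
  B4: | IN=(all ⊤) | OUT=(all ⊤)
  B5: | IN=(all ⊤) | OUT=(all ⊤)
  B6: | IN=(all ⊤) | OUT={e:-4; rest ⊤}
  B7: | IN={e:-4; rest ⊤} | OUT={e:-4; rest ⊤}

Merge at B7: IN[B7] = OUT[B6] = {a: ⊤, b: ⊤, c: ⊤, d: ⊤, e: -4, f: ⊤}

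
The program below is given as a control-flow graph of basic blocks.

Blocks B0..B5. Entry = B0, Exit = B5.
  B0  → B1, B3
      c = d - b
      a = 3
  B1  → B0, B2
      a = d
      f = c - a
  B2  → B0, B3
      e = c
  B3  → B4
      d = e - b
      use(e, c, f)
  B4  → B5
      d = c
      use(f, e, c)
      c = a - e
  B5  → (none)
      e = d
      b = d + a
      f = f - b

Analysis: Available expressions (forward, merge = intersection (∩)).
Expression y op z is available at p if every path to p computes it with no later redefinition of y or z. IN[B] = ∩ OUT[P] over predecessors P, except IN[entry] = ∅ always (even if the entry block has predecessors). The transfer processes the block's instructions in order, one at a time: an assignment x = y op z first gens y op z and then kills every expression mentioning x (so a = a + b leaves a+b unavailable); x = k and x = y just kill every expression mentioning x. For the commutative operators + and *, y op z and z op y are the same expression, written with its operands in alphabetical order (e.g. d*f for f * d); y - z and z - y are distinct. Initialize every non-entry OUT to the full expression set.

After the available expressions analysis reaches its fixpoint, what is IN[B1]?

Fixpoint table:
  B0:  IN={}  OUT={d-b}
  B1:  IN={d-b}  OUT={c-a, d-b}
  B2:  IN={c-a, d-b}  OUT={c-a, d-b}
  B3:  IN={d-b}  OUT={e-b}
  B4:  IN={e-b}  OUT={a-e, e-b}
  B5:  IN={a-e, e-b}  OUT={a+d}

Merge at B1: IN[B1] = OUT[B0] = {d-b}

Answer: {d-b}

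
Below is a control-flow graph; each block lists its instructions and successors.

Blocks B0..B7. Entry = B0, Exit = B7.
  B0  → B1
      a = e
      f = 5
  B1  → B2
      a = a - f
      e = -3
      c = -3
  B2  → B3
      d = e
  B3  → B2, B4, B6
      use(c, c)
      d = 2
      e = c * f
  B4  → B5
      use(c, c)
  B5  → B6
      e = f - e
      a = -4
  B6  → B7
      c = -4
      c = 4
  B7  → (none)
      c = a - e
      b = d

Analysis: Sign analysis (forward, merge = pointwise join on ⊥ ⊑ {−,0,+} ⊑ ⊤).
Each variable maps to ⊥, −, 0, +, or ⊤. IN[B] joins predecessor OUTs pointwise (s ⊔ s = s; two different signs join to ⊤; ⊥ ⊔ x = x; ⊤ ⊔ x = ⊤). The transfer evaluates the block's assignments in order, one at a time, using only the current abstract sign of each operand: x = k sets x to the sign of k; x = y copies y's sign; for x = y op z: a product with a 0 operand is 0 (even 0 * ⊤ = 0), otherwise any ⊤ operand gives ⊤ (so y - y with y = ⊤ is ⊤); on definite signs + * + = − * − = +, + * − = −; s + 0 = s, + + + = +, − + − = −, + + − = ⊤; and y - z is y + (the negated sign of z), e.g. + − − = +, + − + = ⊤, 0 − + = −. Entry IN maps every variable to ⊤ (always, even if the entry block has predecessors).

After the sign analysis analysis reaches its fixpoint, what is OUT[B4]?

Fixpoint table:
  B0:  IN=(all ⊤)  OUT={f:+; rest ⊤}
  B1:  IN={f:+; rest ⊤}  OUT={c:-, e:-, f:+; rest ⊤}
  B2:  IN={c:-, e:-, f:+; rest ⊤}  OUT={c:-, d:-, e:-, f:+; rest ⊤}
  B3:  IN={c:-, d:-, e:-, f:+; rest ⊤}  OUT={c:-, d:+, e:-, f:+; rest ⊤}
  B4:  IN={c:-, d:+, e:-, f:+; rest ⊤}  OUT={c:-, d:+, e:-, f:+; rest ⊤}
  B5:  IN={c:-, d:+, e:-, f:+; rest ⊤}  OUT={a:-, c:-, d:+, e:+, f:+; rest ⊤}
  B6:  IN={c:-, d:+, f:+; rest ⊤}  OUT={c:+, d:+, f:+; rest ⊤}
  B7:  IN={c:+, d:+, f:+; rest ⊤}  OUT={b:+, d:+, f:+; rest ⊤}

Merge at B4: IN[B4] = OUT[B3] = {a: ⊤, b: ⊤, c: -, d: +, e: -, f: +}
Applying B4's transfer function to that IN value gives OUT[B4] (row B4 above).

Answer: {a: ⊤, b: ⊤, c: -, d: +, e: -, f: +}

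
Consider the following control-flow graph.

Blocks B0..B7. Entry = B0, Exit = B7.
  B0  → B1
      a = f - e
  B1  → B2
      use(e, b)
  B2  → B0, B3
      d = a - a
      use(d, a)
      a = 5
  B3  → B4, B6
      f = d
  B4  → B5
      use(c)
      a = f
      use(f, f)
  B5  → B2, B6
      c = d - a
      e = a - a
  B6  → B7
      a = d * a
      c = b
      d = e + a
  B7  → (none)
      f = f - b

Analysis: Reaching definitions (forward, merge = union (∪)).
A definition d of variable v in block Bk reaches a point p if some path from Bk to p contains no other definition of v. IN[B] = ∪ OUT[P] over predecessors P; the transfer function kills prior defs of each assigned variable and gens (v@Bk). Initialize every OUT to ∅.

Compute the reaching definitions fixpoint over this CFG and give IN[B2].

Answer: {a@B0, a@B4, c@B5, d@B2, e@B5, f@B3}

Derivation:
Fixpoint table:
  B0:   IN={a@B2, c@B5, d@B2, e@B5, f@B3}   OUT={a@B0, c@B5, d@B2, e@B5, f@B3}
  B1:   IN={a@B0, c@B5, d@B2, e@B5, f@B3}   OUT={a@B0, c@B5, d@B2, e@B5, f@B3}
  B2:   IN={a@B0, a@B4, c@B5, d@B2, e@B5, f@B3}   OUT={a@B2, c@B5, d@B2, e@B5, f@B3}
  B3:   IN={a@B2, c@B5, d@B2, e@B5, f@B3}   OUT={a@B2, c@B5, d@B2, e@B5, f@B3}
  B4:   IN={a@B2, c@B5, d@B2, e@B5, f@B3}   OUT={a@B4, c@B5, d@B2, e@B5, f@B3}
  B5:   IN={a@B4, c@B5, d@B2, e@B5, f@B3}   OUT={a@B4, c@B5, d@B2, e@B5, f@B3}
  B6:   IN={a@B2, a@B4, c@B5, d@B2, e@B5, f@B3}   OUT={a@B6, c@B6, d@B6, e@B5, f@B3}
  B7:   IN={a@B6, c@B6, d@B6, e@B5, f@B3}   OUT={a@B6, c@B6, d@B6, e@B5, f@B7}

Merge at B2: IN[B2] = OUT[B1] ⊔ OUT[B5] = {a@B0, a@B4, c@B5, d@B2, e@B5, f@B3}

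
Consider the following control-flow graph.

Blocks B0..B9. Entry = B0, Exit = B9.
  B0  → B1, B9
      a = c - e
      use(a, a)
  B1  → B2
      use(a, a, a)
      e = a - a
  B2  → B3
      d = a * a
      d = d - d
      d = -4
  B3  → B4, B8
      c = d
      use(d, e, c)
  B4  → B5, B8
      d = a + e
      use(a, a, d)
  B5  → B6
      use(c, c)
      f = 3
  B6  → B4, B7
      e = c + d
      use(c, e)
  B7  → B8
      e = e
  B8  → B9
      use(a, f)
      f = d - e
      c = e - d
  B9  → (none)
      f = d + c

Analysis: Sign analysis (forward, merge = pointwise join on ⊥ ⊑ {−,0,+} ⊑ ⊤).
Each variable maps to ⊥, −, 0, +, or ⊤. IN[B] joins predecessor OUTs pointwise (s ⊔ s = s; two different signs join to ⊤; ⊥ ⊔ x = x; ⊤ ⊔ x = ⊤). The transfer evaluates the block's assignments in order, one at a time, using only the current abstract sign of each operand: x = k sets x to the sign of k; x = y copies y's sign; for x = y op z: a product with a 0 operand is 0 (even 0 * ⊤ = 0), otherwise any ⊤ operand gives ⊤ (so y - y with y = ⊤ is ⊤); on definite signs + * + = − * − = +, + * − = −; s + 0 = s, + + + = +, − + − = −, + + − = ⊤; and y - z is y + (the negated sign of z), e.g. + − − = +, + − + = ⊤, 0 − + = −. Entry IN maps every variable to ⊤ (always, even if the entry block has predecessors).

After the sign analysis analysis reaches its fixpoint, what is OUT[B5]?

Answer: {a: ⊤, b: ⊤, c: -, d: ⊤, e: ⊤, f: +}

Working:
Per-block solution:
  B0: | IN=(all ⊤) | OUT=(all ⊤)
  B1: | IN=(all ⊤) | OUT=(all ⊤)
  B2: | IN=(all ⊤) | OUT={d:-; rest ⊤}
  B3: | IN={d:-; rest ⊤} | OUT={c:-, d:-; rest ⊤}
  B4: | IN={c:-; rest ⊤} | OUT={c:-; rest ⊤}
  B5: | IN={c:-; rest ⊤} | OUT={c:-, f:+; rest ⊤}
  B6: | IN={c:-, f:+; rest ⊤} | OUT={c:-, f:+; rest ⊤}
  B7: | IN={c:-, f:+; rest ⊤} | OUT={c:-, f:+; rest ⊤}
  B8: | IN={c:-; rest ⊤} | OUT=(all ⊤)
  B9: | IN=(all ⊤) | OUT=(all ⊤)

Merge at B5: IN[B5] = OUT[B4] = {a: ⊤, b: ⊤, c: -, d: ⊤, e: ⊤, f: ⊤}
Applying B5's transfer function to that IN value gives OUT[B5] (row B5 above).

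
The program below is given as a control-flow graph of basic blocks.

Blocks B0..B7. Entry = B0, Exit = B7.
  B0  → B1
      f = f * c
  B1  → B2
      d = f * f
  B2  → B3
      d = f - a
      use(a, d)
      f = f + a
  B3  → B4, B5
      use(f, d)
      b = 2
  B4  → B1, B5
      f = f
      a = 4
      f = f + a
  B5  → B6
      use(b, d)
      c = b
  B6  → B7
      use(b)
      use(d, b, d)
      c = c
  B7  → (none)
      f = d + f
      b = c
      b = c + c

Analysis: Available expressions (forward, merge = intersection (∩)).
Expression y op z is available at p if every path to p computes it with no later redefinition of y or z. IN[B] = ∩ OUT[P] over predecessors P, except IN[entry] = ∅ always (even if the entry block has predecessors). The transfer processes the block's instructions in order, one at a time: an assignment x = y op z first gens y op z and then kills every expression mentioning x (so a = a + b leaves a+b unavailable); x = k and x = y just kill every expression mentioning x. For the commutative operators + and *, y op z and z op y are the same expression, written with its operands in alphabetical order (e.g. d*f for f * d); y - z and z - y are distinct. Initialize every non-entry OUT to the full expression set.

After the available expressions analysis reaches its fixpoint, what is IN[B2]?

Fixpoint table:
  B0:   IN={}   OUT={}
  B1:   IN={}   OUT={f*f}
  B2:   IN={f*f}   OUT={}
  B3:   IN={}   OUT={}
  B4:   IN={}   OUT={}
  B5:   IN={}   OUT={}
  B6:   IN={}   OUT={}
  B7:   IN={}   OUT={c+c}

Merge at B2: IN[B2] = OUT[B1] = {f*f}

Answer: {f*f}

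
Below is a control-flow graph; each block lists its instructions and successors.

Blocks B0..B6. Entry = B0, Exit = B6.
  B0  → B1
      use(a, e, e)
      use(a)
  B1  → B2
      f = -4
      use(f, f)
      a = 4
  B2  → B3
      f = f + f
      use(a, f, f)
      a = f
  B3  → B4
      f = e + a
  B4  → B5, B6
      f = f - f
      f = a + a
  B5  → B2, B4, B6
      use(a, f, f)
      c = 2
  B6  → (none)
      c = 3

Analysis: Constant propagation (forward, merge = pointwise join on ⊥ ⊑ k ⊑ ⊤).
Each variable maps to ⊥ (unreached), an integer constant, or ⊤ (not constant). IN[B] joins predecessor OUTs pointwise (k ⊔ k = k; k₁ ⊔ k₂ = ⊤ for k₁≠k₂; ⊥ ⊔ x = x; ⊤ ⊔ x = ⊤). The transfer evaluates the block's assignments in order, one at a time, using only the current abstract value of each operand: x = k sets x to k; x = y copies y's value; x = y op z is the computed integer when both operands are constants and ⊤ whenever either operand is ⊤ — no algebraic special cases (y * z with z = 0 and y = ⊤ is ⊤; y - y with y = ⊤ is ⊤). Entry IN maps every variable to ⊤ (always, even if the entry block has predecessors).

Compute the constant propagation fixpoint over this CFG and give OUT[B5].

Converged values:
  B0:  IN=(all ⊤)  OUT=(all ⊤)
  B1:  IN=(all ⊤)  OUT={a:4, f:-4; rest ⊤}
  B2:  IN=(all ⊤)  OUT=(all ⊤)
  B3:  IN=(all ⊤)  OUT=(all ⊤)
  B4:  IN=(all ⊤)  OUT=(all ⊤)
  B5:  IN=(all ⊤)  OUT={c:2; rest ⊤}
  B6:  IN=(all ⊤)  OUT={c:3; rest ⊤}

Merge at B5: IN[B5] = OUT[B4] = {a: ⊤, b: ⊤, c: ⊤, d: ⊤, e: ⊤, f: ⊤}
Applying B5's transfer function to that IN value gives OUT[B5] (row B5 above).

Answer: {a: ⊤, b: ⊤, c: 2, d: ⊤, e: ⊤, f: ⊤}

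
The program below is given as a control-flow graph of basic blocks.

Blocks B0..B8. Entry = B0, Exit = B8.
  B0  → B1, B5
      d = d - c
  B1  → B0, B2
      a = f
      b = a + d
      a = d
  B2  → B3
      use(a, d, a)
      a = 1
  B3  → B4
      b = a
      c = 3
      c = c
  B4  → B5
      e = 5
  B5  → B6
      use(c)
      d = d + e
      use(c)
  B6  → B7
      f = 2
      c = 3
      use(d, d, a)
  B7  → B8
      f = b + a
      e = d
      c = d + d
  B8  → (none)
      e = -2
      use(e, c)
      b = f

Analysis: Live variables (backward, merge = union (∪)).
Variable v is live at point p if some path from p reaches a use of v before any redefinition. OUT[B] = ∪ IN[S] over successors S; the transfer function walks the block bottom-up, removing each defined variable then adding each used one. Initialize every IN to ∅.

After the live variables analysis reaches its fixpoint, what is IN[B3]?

Answer: {a, d}

Working:
Per-block solution:
  B0:   IN={a, b, c, d, e, f}   OUT={a, b, c, d, e, f}
  B1:   IN={c, d, e, f}   OUT={a, b, c, d, e, f}
  B2:   IN={a, d}   OUT={a, d}
  B3:   IN={a, d}   OUT={a, b, c, d}
  B4:   IN={a, b, c, d}   OUT={a, b, c, d, e}
  B5:   IN={a, b, c, d, e}   OUT={a, b, d}
  B6:   IN={a, b, d}   OUT={a, b, d}
  B7:   IN={a, b, d}   OUT={c, f}
  B8:   IN={c, f}   OUT={}

Merge at B3: OUT[B3] = IN[B4] = {a, b, c, d}
Applying B3's transfer function to that OUT value gives IN[B3] (row B3 above).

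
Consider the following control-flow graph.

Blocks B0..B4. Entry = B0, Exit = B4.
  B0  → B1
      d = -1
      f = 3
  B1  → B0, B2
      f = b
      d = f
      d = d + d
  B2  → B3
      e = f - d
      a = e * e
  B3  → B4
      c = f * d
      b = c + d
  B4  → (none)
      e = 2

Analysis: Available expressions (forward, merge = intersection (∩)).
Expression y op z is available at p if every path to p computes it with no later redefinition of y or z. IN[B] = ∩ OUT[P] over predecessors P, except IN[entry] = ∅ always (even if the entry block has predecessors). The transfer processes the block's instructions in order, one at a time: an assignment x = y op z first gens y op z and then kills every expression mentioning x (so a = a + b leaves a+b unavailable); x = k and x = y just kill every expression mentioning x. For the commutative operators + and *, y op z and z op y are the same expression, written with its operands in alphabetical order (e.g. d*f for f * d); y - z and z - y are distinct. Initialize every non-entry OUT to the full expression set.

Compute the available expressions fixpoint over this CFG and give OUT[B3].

Answer: {c+d, d*f, e*e, f-d}

Working:
Fixpoint table:
  B0: | IN={} | OUT={}
  B1: | IN={} | OUT={}
  B2: | IN={} | OUT={e*e, f-d}
  B3: | IN={e*e, f-d} | OUT={c+d, d*f, e*e, f-d}
  B4: | IN={c+d, d*f, e*e, f-d} | OUT={c+d, d*f, f-d}

Merge at B3: IN[B3] = OUT[B2] = {e*e, f-d}
Applying B3's transfer function to that IN value gives OUT[B3] (row B3 above).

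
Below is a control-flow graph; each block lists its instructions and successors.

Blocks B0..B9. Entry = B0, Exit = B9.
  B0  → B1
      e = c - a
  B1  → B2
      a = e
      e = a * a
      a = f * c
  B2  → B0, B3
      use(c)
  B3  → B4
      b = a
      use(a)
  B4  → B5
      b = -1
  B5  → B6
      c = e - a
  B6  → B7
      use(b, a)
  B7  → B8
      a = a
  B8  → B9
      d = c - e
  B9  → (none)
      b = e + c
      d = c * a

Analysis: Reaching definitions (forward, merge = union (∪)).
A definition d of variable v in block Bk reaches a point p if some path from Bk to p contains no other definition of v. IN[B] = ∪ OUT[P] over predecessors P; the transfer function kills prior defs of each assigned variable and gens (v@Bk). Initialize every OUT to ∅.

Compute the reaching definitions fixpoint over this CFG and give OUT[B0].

Answer: {a@B1, e@B0}

Derivation:
Fixpoint table:
  B0: | IN={a@B1, e@B1} | OUT={a@B1, e@B0}
  B1: | IN={a@B1, e@B0} | OUT={a@B1, e@B1}
  B2: | IN={a@B1, e@B1} | OUT={a@B1, e@B1}
  B3: | IN={a@B1, e@B1} | OUT={a@B1, b@B3, e@B1}
  B4: | IN={a@B1, b@B3, e@B1} | OUT={a@B1, b@B4, e@B1}
  B5: | IN={a@B1, b@B4, e@B1} | OUT={a@B1, b@B4, c@B5, e@B1}
  B6: | IN={a@B1, b@B4, c@B5, e@B1} | OUT={a@B1, b@B4, c@B5, e@B1}
  B7: | IN={a@B1, b@B4, c@B5, e@B1} | OUT={a@B7, b@B4, c@B5, e@B1}
  B8: | IN={a@B7, b@B4, c@B5, e@B1} | OUT={a@B7, b@B4, c@B5, d@B8, e@B1}
  B9: | IN={a@B7, b@B4, c@B5, d@B8, e@B1} | OUT={a@B7, b@B9, c@B5, d@B9, e@B1}

Merge at B0 (entry node, so the boundary value {} is joined with the incoming edge(s)): IN[B0] = {} ⊔ OUT[B2] = {a@B1, e@B1}
Applying B0's transfer function to that IN value gives OUT[B0] (row B0 above).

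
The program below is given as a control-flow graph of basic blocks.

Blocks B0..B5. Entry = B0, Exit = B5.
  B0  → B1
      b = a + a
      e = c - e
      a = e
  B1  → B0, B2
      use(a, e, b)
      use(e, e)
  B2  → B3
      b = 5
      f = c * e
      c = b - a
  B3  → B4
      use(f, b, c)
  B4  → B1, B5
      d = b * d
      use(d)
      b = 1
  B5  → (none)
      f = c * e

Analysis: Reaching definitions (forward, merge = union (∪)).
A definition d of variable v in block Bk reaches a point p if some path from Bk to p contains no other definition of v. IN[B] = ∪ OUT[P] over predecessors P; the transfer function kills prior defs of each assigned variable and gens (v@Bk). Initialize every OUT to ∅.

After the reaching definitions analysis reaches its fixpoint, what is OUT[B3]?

Converged values:
  B0:   IN={a@B0, b@B0, b@B4, c@B2, d@B4, e@B0, f@B2}   OUT={a@B0, b@B0, c@B2, d@B4, e@B0, f@B2}
  B1:   IN={a@B0, b@B0, b@B4, c@B2, d@B4, e@B0, f@B2}   OUT={a@B0, b@B0, b@B4, c@B2, d@B4, e@B0, f@B2}
  B2:   IN={a@B0, b@B0, b@B4, c@B2, d@B4, e@B0, f@B2}   OUT={a@B0, b@B2, c@B2, d@B4, e@B0, f@B2}
  B3:   IN={a@B0, b@B2, c@B2, d@B4, e@B0, f@B2}   OUT={a@B0, b@B2, c@B2, d@B4, e@B0, f@B2}
  B4:   IN={a@B0, b@B2, c@B2, d@B4, e@B0, f@B2}   OUT={a@B0, b@B4, c@B2, d@B4, e@B0, f@B2}
  B5:   IN={a@B0, b@B4, c@B2, d@B4, e@B0, f@B2}   OUT={a@B0, b@B4, c@B2, d@B4, e@B0, f@B5}

Merge at B3: IN[B3] = OUT[B2] = {a@B0, b@B2, c@B2, d@B4, e@B0, f@B2}
Applying B3's transfer function to that IN value gives OUT[B3] (row B3 above).

Answer: {a@B0, b@B2, c@B2, d@B4, e@B0, f@B2}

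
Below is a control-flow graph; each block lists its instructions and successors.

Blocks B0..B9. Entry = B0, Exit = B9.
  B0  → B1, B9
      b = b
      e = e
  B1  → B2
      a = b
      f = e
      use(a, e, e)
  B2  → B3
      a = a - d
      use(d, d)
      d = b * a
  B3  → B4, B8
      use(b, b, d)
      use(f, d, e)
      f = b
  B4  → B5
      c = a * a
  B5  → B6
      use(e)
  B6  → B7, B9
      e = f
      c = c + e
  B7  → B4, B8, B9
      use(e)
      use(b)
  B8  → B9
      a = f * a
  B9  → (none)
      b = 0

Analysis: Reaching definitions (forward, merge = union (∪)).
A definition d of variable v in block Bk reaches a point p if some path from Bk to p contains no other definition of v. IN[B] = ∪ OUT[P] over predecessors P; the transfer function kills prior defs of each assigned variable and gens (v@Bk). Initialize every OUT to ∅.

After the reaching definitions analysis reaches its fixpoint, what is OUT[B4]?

Answer: {a@B2, b@B0, c@B4, d@B2, e@B0, e@B6, f@B3}

Derivation:
Per-block solution:
  B0: | IN={} | OUT={b@B0, e@B0}
  B1: | IN={b@B0, e@B0} | OUT={a@B1, b@B0, e@B0, f@B1}
  B2: | IN={a@B1, b@B0, e@B0, f@B1} | OUT={a@B2, b@B0, d@B2, e@B0, f@B1}
  B3: | IN={a@B2, b@B0, d@B2, e@B0, f@B1} | OUT={a@B2, b@B0, d@B2, e@B0, f@B3}
  B4: | IN={a@B2, b@B0, c@B6, d@B2, e@B0, e@B6, f@B3} | OUT={a@B2, b@B0, c@B4, d@B2, e@B0, e@B6, f@B3}
  B5: | IN={a@B2, b@B0, c@B4, d@B2, e@B0, e@B6, f@B3} | OUT={a@B2, b@B0, c@B4, d@B2, e@B0, e@B6, f@B3}
  B6: | IN={a@B2, b@B0, c@B4, d@B2, e@B0, e@B6, f@B3} | OUT={a@B2, b@B0, c@B6, d@B2, e@B6, f@B3}
  B7: | IN={a@B2, b@B0, c@B6, d@B2, e@B6, f@B3} | OUT={a@B2, b@B0, c@B6, d@B2, e@B6, f@B3}
  B8: | IN={a@B2, b@B0, c@B6, d@B2, e@B0, e@B6, f@B3} | OUT={a@B8, b@B0, c@B6, d@B2, e@B0, e@B6, f@B3}
  B9: | IN={a@B2, a@B8, b@B0, c@B6, d@B2, e@B0, e@B6, f@B3} | OUT={a@B2, a@B8, b@B9, c@B6, d@B2, e@B0, e@B6, f@B3}

Merge at B4: IN[B4] = OUT[B3] ⊔ OUT[B7] = {a@B2, b@B0, c@B6, d@B2, e@B0, e@B6, f@B3}
Applying B4's transfer function to that IN value gives OUT[B4] (row B4 above).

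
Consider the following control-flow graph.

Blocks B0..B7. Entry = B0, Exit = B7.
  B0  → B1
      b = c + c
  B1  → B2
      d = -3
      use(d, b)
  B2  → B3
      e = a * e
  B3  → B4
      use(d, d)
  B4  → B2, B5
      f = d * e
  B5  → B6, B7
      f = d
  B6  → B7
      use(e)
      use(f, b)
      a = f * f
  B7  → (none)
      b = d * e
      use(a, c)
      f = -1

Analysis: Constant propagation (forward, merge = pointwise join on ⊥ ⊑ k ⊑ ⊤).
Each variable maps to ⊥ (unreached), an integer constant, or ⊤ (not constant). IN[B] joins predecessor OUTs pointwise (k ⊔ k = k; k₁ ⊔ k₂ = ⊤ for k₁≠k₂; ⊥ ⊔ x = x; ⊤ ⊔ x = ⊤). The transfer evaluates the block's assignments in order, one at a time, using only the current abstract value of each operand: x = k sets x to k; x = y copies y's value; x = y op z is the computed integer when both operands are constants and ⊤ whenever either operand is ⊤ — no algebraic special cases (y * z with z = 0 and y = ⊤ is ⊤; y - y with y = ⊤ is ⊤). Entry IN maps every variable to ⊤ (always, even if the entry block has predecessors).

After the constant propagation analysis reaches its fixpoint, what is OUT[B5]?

Converged values:
  B0: | IN=(all ⊤) | OUT=(all ⊤)
  B1: | IN=(all ⊤) | OUT={d:-3; rest ⊤}
  B2: | IN={d:-3; rest ⊤} | OUT={d:-3; rest ⊤}
  B3: | IN={d:-3; rest ⊤} | OUT={d:-3; rest ⊤}
  B4: | IN={d:-3; rest ⊤} | OUT={d:-3; rest ⊤}
  B5: | IN={d:-3; rest ⊤} | OUT={d:-3, f:-3; rest ⊤}
  B6: | IN={d:-3, f:-3; rest ⊤} | OUT={a:9, d:-3, f:-3; rest ⊤}
  B7: | IN={d:-3, f:-3; rest ⊤} | OUT={d:-3, f:-1; rest ⊤}

Merge at B5: IN[B5] = OUT[B4] = {a: ⊤, b: ⊤, c: ⊤, d: -3, e: ⊤, f: ⊤}
Applying B5's transfer function to that IN value gives OUT[B5] (row B5 above).

Answer: {a: ⊤, b: ⊤, c: ⊤, d: -3, e: ⊤, f: -3}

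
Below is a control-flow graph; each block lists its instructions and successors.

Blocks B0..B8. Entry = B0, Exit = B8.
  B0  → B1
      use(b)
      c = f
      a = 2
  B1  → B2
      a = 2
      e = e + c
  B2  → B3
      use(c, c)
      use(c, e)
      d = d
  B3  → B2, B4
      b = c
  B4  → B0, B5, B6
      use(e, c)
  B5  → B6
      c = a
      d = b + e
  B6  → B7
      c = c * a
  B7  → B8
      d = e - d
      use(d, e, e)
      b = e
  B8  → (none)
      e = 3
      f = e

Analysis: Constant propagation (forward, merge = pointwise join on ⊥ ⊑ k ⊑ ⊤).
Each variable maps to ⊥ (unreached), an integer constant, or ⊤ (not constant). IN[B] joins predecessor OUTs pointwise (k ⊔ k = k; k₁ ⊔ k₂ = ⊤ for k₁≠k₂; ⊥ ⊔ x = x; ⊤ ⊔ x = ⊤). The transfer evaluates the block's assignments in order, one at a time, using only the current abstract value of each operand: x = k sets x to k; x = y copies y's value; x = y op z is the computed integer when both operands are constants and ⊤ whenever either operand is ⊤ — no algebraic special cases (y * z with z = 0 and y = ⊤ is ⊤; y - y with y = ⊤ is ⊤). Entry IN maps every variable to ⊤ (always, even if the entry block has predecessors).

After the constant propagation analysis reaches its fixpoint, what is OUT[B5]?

Per-block solution:
  B0:  IN=(all ⊤)  OUT={a:2; rest ⊤}
  B1:  IN={a:2; rest ⊤}  OUT={a:2; rest ⊤}
  B2:  IN={a:2; rest ⊤}  OUT={a:2; rest ⊤}
  B3:  IN={a:2; rest ⊤}  OUT={a:2; rest ⊤}
  B4:  IN={a:2; rest ⊤}  OUT={a:2; rest ⊤}
  B5:  IN={a:2; rest ⊤}  OUT={a:2, c:2; rest ⊤}
  B6:  IN={a:2; rest ⊤}  OUT={a:2; rest ⊤}
  B7:  IN={a:2; rest ⊤}  OUT={a:2; rest ⊤}
  B8:  IN={a:2; rest ⊤}  OUT={a:2, e:3, f:3; rest ⊤}

Merge at B5: IN[B5] = OUT[B4] = {a: 2, b: ⊤, c: ⊤, d: ⊤, e: ⊤, f: ⊤}
Applying B5's transfer function to that IN value gives OUT[B5] (row B5 above).

Answer: {a: 2, b: ⊤, c: 2, d: ⊤, e: ⊤, f: ⊤}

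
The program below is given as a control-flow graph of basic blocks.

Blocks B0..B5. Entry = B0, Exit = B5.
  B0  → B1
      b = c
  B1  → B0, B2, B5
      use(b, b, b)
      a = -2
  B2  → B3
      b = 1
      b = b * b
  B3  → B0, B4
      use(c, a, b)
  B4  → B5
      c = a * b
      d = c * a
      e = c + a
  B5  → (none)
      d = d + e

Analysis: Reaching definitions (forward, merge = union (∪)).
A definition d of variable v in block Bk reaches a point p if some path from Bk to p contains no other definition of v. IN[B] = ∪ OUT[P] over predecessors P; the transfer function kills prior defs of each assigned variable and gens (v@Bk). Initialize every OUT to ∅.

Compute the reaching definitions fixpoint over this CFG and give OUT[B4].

Answer: {a@B1, b@B2, c@B4, d@B4, e@B4}

Working:
Converged values:
  B0: | IN={a@B1, b@B0, b@B2} | OUT={a@B1, b@B0}
  B1: | IN={a@B1, b@B0} | OUT={a@B1, b@B0}
  B2: | IN={a@B1, b@B0} | OUT={a@B1, b@B2}
  B3: | IN={a@B1, b@B2} | OUT={a@B1, b@B2}
  B4: | IN={a@B1, b@B2} | OUT={a@B1, b@B2, c@B4, d@B4, e@B4}
  B5: | IN={a@B1, b@B0, b@B2, c@B4, d@B4, e@B4} | OUT={a@B1, b@B0, b@B2, c@B4, d@B5, e@B4}

Merge at B4: IN[B4] = OUT[B3] = {a@B1, b@B2}
Applying B4's transfer function to that IN value gives OUT[B4] (row B4 above).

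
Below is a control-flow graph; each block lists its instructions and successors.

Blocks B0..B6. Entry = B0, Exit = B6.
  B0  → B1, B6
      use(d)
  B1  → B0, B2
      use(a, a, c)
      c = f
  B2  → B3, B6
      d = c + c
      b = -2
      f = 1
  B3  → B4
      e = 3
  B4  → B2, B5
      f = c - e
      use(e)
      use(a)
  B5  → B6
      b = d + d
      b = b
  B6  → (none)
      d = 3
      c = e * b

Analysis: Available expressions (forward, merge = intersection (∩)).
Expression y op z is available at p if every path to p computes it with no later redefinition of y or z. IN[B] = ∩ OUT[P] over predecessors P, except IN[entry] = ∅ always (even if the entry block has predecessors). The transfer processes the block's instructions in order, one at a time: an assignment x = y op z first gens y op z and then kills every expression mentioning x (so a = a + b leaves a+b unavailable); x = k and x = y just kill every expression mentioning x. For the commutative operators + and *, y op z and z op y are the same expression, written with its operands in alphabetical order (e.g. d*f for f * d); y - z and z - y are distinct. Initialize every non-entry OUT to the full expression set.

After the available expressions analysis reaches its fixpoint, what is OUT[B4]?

Answer: {c+c, c-e}

Working:
Converged values:
  B0:  IN={}  OUT={}
  B1:  IN={}  OUT={}
  B2:  IN={}  OUT={c+c}
  B3:  IN={c+c}  OUT={c+c}
  B4:  IN={c+c}  OUT={c+c, c-e}
  B5:  IN={c+c, c-e}  OUT={c+c, c-e, d+d}
  B6:  IN={}  OUT={b*e}

Merge at B4: IN[B4] = OUT[B3] = {c+c}
Applying B4's transfer function to that IN value gives OUT[B4] (row B4 above).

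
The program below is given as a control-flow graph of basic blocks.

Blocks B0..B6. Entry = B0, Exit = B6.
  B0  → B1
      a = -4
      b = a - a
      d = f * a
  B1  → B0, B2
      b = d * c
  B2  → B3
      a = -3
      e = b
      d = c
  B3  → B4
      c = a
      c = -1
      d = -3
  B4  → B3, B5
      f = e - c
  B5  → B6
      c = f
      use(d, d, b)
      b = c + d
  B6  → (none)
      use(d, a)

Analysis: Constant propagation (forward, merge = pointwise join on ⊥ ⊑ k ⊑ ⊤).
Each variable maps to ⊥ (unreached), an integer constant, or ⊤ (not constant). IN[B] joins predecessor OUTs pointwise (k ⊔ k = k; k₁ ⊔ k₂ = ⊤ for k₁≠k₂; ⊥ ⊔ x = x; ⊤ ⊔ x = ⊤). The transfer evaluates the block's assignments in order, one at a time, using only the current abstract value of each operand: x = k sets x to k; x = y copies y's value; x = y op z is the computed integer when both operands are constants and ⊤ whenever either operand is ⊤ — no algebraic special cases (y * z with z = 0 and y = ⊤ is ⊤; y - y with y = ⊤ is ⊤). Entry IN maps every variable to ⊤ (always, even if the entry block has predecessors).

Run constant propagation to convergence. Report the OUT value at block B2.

Per-block solution:
  B0:  IN=(all ⊤)  OUT={a:-4, b:0; rest ⊤}
  B1:  IN={a:-4, b:0; rest ⊤}  OUT={a:-4; rest ⊤}
  B2:  IN={a:-4; rest ⊤}  OUT={a:-3; rest ⊤}
  B3:  IN={a:-3; rest ⊤}  OUT={a:-3, c:-1, d:-3; rest ⊤}
  B4:  IN={a:-3, c:-1, d:-3; rest ⊤}  OUT={a:-3, c:-1, d:-3; rest ⊤}
  B5:  IN={a:-3, c:-1, d:-3; rest ⊤}  OUT={a:-3, d:-3; rest ⊤}
  B6:  IN={a:-3, d:-3; rest ⊤}  OUT={a:-3, d:-3; rest ⊤}

Merge at B2: IN[B2] = OUT[B1] = {a: -4, b: ⊤, c: ⊤, d: ⊤, e: ⊤, f: ⊤}
Applying B2's transfer function to that IN value gives OUT[B2] (row B2 above).

Answer: {a: -3, b: ⊤, c: ⊤, d: ⊤, e: ⊤, f: ⊤}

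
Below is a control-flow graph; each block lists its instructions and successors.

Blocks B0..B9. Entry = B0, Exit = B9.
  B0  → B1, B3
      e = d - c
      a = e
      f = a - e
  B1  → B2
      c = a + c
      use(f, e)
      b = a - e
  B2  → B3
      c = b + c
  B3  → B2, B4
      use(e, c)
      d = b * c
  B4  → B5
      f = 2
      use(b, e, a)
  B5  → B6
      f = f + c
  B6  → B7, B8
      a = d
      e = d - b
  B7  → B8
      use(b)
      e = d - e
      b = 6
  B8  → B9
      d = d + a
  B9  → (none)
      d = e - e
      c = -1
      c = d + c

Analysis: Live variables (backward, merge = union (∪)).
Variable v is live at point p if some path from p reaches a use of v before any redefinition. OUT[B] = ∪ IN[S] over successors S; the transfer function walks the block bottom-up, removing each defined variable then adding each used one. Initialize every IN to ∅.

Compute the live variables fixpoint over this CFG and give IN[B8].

Fixpoint table:
  B0:   IN={b, c, d}   OUT={a, b, c, e, f}
  B1:   IN={a, c, e, f}   OUT={a, b, c, e}
  B2:   IN={a, b, c, e}   OUT={a, b, c, e}
  B3:   IN={a, b, c, e}   OUT={a, b, c, d, e}
  B4:   IN={a, b, c, d, e}   OUT={b, c, d, f}
  B5:   IN={b, c, d, f}   OUT={b, d}
  B6:   IN={b, d}   OUT={a, b, d, e}
  B7:   IN={a, b, d, e}   OUT={a, d, e}
  B8:   IN={a, d, e}   OUT={e}
  B9:   IN={e}   OUT={}

Merge at B8: OUT[B8] = IN[B9] = {e}
Applying B8's transfer function to that OUT value gives IN[B8] (row B8 above).

Answer: {a, d, e}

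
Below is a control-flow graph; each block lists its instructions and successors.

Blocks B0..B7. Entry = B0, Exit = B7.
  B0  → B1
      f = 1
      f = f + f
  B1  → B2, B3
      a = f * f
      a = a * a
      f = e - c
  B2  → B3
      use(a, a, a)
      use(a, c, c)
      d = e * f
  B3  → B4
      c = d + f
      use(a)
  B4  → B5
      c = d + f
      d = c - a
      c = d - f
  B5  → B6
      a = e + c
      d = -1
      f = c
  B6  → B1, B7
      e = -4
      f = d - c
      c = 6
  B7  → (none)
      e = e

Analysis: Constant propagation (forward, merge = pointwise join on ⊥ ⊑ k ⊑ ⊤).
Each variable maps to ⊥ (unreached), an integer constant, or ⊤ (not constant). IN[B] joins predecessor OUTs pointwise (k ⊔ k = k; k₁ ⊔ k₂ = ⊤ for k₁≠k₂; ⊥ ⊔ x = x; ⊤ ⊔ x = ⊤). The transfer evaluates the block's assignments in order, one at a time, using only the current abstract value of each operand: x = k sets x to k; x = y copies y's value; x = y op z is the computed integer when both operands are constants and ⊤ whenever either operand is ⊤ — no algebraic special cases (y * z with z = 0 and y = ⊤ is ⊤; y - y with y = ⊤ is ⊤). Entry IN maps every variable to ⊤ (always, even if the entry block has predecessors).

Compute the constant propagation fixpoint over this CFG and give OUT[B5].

Fixpoint table:
  B0:  IN=(all ⊤)  OUT={f:2; rest ⊤}
  B1:  IN=(all ⊤)  OUT=(all ⊤)
  B2:  IN=(all ⊤)  OUT=(all ⊤)
  B3:  IN=(all ⊤)  OUT=(all ⊤)
  B4:  IN=(all ⊤)  OUT=(all ⊤)
  B5:  IN=(all ⊤)  OUT={d:-1; rest ⊤}
  B6:  IN={d:-1; rest ⊤}  OUT={c:6, d:-1, e:-4; rest ⊤}
  B7:  IN={c:6, d:-1, e:-4; rest ⊤}  OUT={c:6, d:-1, e:-4; rest ⊤}

Merge at B5: IN[B5] = OUT[B4] = {a: ⊤, b: ⊤, c: ⊤, d: ⊤, e: ⊤, f: ⊤}
Applying B5's transfer function to that IN value gives OUT[B5] (row B5 above).

Answer: {a: ⊤, b: ⊤, c: ⊤, d: -1, e: ⊤, f: ⊤}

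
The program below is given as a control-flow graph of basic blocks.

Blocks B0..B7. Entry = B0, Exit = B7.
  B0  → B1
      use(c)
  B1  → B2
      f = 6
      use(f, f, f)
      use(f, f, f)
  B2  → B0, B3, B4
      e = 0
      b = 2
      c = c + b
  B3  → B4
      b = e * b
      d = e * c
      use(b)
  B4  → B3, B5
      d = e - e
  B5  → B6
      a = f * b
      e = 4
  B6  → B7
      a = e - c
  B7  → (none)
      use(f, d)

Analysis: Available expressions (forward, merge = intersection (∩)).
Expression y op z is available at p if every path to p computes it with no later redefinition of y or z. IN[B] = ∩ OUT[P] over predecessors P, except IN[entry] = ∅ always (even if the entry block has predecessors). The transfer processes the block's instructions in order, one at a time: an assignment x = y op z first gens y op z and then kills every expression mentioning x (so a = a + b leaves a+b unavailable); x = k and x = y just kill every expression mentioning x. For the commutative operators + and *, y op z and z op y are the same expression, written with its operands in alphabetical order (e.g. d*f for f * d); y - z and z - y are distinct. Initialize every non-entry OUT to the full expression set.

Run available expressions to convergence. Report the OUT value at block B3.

Fixpoint table:
  B0:  IN={}  OUT={}
  B1:  IN={}  OUT={}
  B2:  IN={}  OUT={}
  B3:  IN={}  OUT={c*e}
  B4:  IN={}  OUT={e-e}
  B5:  IN={e-e}  OUT={b*f}
  B6:  IN={b*f}  OUT={b*f, e-c}
  B7:  IN={b*f, e-c}  OUT={b*f, e-c}

Merge at B3: IN[B3] = OUT[B2] ∩ OUT[B4] = {}
Applying B3's transfer function to that IN value gives OUT[B3] (row B3 above).

Answer: {c*e}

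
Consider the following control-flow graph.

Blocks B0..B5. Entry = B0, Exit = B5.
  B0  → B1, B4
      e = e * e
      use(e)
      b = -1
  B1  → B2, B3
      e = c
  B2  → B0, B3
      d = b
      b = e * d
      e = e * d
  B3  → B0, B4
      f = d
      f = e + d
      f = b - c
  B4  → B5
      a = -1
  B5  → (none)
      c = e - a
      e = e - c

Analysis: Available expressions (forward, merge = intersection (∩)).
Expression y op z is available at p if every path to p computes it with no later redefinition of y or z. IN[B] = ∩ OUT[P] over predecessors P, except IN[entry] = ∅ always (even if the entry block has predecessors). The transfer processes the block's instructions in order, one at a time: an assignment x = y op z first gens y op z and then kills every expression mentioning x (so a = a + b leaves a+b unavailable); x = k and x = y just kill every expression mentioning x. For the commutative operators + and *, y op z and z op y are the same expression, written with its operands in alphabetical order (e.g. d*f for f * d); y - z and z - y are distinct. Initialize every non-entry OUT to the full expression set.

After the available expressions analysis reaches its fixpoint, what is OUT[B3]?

Answer: {b-c, d+e}

Working:
Per-block solution:
  B0:   IN={}   OUT={}
  B1:   IN={}   OUT={}
  B2:   IN={}   OUT={}
  B3:   IN={}   OUT={b-c, d+e}
  B4:   IN={}   OUT={}
  B5:   IN={}   OUT={}

Merge at B3: IN[B3] = OUT[B1] ∩ OUT[B2] = {}
Applying B3's transfer function to that IN value gives OUT[B3] (row B3 above).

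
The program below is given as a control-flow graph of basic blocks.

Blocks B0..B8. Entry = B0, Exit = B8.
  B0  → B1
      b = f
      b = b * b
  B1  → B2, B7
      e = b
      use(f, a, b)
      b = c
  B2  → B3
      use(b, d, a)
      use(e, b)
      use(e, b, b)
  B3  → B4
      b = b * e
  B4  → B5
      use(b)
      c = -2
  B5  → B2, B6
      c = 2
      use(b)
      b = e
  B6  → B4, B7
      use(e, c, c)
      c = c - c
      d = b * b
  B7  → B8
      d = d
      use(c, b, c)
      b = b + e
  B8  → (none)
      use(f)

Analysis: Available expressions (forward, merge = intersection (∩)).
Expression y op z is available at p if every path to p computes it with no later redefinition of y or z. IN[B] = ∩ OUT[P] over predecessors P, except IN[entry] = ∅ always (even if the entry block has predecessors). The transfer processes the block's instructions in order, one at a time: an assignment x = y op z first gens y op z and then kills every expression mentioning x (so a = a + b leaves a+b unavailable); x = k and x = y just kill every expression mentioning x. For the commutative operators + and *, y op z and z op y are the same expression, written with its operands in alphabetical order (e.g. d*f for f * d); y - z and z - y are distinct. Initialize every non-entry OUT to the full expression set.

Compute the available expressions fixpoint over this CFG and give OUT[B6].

Fixpoint table:
  B0: | IN={} | OUT={}
  B1: | IN={} | OUT={}
  B2: | IN={} | OUT={}
  B3: | IN={} | OUT={}
  B4: | IN={} | OUT={}
  B5: | IN={} | OUT={}
  B6: | IN={} | OUT={b*b}
  B7: | IN={} | OUT={}
  B8: | IN={} | OUT={}

Merge at B6: IN[B6] = OUT[B5] = {}
Applying B6's transfer function to that IN value gives OUT[B6] (row B6 above).

Answer: {b*b}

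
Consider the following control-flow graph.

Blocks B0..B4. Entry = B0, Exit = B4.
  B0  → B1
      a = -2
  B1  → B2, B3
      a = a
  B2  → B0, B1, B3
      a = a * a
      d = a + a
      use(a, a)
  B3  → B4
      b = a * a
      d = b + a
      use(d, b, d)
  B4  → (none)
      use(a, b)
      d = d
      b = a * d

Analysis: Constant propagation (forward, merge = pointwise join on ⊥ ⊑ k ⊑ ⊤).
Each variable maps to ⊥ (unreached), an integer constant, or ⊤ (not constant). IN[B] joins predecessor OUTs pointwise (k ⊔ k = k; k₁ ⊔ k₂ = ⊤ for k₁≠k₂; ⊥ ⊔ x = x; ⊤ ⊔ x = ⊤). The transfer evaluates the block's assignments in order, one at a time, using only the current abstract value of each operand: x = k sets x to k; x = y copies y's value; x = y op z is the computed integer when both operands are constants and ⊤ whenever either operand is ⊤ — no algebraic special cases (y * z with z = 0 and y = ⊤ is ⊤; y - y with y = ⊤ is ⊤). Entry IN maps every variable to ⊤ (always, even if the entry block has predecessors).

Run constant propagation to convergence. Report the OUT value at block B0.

Answer: {a: -2, b: ⊤, c: ⊤, d: ⊤, e: ⊤, f: ⊤}

Trace:
Converged values:
  B0:   IN=(all ⊤)   OUT={a:-2; rest ⊤}
  B1:   IN=(all ⊤)   OUT=(all ⊤)
  B2:   IN=(all ⊤)   OUT=(all ⊤)
  B3:   IN=(all ⊤)   OUT=(all ⊤)
  B4:   IN=(all ⊤)   OUT=(all ⊤)

Merge at B0 (entry node, so the boundary value (all ⊤) is joined with the incoming edge(s)): IN[B0] = (all ⊤) ⊔ OUT[B2] = {a: ⊤, b: ⊤, c: ⊤, d: ⊤, e: ⊤, f: ⊤}
Applying B0's transfer function to that IN value gives OUT[B0] (row B0 above).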